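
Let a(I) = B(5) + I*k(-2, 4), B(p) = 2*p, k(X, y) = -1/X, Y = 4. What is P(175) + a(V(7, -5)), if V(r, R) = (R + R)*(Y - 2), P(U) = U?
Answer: 175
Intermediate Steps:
V(r, R) = 4*R (V(r, R) = (R + R)*(4 - 2) = (2*R)*2 = 4*R)
a(I) = 10 + I/2 (a(I) = 2*5 + I*(-1/(-2)) = 10 + I*(-1*(-½)) = 10 + I*(½) = 10 + I/2)
P(175) + a(V(7, -5)) = 175 + (10 + (4*(-5))/2) = 175 + (10 + (½)*(-20)) = 175 + (10 - 10) = 175 + 0 = 175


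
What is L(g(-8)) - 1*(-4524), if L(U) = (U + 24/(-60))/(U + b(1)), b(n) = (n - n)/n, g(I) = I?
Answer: 90501/20 ≈ 4525.0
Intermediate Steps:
b(n) = 0 (b(n) = 0/n = 0)
L(U) = (-⅖ + U)/U (L(U) = (U + 24/(-60))/(U + 0) = (U + 24*(-1/60))/U = (U - ⅖)/U = (-⅖ + U)/U)
L(g(-8)) - 1*(-4524) = (-⅖ - 8)/(-8) - 1*(-4524) = -⅛*(-42/5) + 4524 = 21/20 + 4524 = 90501/20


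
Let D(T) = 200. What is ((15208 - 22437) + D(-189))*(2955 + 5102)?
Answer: -56632653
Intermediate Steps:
((15208 - 22437) + D(-189))*(2955 + 5102) = ((15208 - 22437) + 200)*(2955 + 5102) = (-7229 + 200)*8057 = -7029*8057 = -56632653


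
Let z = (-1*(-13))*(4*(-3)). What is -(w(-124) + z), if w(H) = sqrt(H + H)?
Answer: 156 - 2*I*sqrt(62) ≈ 156.0 - 15.748*I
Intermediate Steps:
w(H) = sqrt(2)*sqrt(H) (w(H) = sqrt(2*H) = sqrt(2)*sqrt(H))
z = -156 (z = 13*(-12) = -156)
-(w(-124) + z) = -(sqrt(2)*sqrt(-124) - 156) = -(sqrt(2)*(2*I*sqrt(31)) - 156) = -(2*I*sqrt(62) - 156) = -(-156 + 2*I*sqrt(62)) = 156 - 2*I*sqrt(62)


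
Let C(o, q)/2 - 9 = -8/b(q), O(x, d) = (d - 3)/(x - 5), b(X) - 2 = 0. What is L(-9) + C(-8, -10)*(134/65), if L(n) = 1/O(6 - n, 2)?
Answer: 138/13 ≈ 10.615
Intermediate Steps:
b(X) = 2 (b(X) = 2 + 0 = 2)
O(x, d) = (-3 + d)/(-5 + x)
L(n) = -1 + n (L(n) = 1/((-3 + 2)/(-5 + (6 - n))) = 1/(-1/(1 - n)) = -1 + n)
C(o, q) = 10 (C(o, q) = 18 + 2*(-8/2) = 18 + 2*(-8*½) = 18 + 2*(-4) = 18 - 8 = 10)
L(-9) + C(-8, -10)*(134/65) = (-1 - 9) + 10*(134/65) = -10 + 10*(134*(1/65)) = -10 + 10*(134/65) = -10 + 268/13 = 138/13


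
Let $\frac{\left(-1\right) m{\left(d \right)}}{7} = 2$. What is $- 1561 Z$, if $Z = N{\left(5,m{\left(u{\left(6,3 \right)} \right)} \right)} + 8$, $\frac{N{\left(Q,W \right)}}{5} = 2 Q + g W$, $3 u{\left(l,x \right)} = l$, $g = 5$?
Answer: $455812$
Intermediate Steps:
$u{\left(l,x \right)} = \frac{l}{3}$
$m{\left(d \right)} = -14$ ($m{\left(d \right)} = \left(-7\right) 2 = -14$)
$N{\left(Q,W \right)} = 10 Q + 25 W$ ($N{\left(Q,W \right)} = 5 \left(2 Q + 5 W\right) = 10 Q + 25 W$)
$Z = -292$ ($Z = \left(10 \cdot 5 + 25 \left(-14\right)\right) + 8 = \left(50 - 350\right) + 8 = -300 + 8 = -292$)
$- 1561 Z = \left(-1561\right) \left(-292\right) = 455812$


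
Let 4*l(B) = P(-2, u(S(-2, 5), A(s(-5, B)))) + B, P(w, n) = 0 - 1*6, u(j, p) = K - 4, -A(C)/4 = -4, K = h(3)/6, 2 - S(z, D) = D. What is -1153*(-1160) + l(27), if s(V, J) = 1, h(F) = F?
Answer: 5349941/4 ≈ 1.3375e+6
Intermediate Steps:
S(z, D) = 2 - D
K = ½ (K = 3/6 = 3*(⅙) = ½ ≈ 0.50000)
A(C) = 16 (A(C) = -4*(-4) = 16)
u(j, p) = -7/2 (u(j, p) = ½ - 4 = -7/2)
P(w, n) = -6 (P(w, n) = 0 - 6 = -6)
l(B) = -3/2 + B/4 (l(B) = (-6 + B)/4 = -3/2 + B/4)
-1153*(-1160) + l(27) = -1153*(-1160) + (-3/2 + (¼)*27) = 1337480 + (-3/2 + 27/4) = 1337480 + 21/4 = 5349941/4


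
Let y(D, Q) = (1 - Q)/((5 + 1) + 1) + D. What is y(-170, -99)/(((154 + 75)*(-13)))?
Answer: 1090/20839 ≈ 0.052306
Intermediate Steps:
y(D, Q) = ⅐ + D - Q/7 (y(D, Q) = (1 - Q)/(6 + 1) + D = (1 - Q)/7 + D = (1 - Q)*(⅐) + D = (⅐ - Q/7) + D = ⅐ + D - Q/7)
y(-170, -99)/(((154 + 75)*(-13))) = (⅐ - 170 - ⅐*(-99))/(((154 + 75)*(-13))) = (⅐ - 170 + 99/7)/((229*(-13))) = -1090/7/(-2977) = -1090/7*(-1/2977) = 1090/20839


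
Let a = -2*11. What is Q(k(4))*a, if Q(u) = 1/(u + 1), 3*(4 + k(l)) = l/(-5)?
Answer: 330/49 ≈ 6.7347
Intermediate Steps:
k(l) = -4 - l/15 (k(l) = -4 + (l/(-5))/3 = -4 + (l*(-⅕))/3 = -4 + (-l/5)/3 = -4 - l/15)
Q(u) = 1/(1 + u)
a = -22
Q(k(4))*a = -22/(1 + (-4 - 1/15*4)) = -22/(1 + (-4 - 4/15)) = -22/(1 - 64/15) = -22/(-49/15) = -15/49*(-22) = 330/49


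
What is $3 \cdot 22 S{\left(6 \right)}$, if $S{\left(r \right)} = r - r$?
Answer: $0$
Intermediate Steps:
$S{\left(r \right)} = 0$
$3 \cdot 22 S{\left(6 \right)} = 3 \cdot 22 \cdot 0 = 66 \cdot 0 = 0$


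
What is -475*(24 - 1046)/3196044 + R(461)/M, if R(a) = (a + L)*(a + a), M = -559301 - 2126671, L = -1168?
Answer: 70567899437/178843431141 ≈ 0.39458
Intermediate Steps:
M = -2685972
R(a) = 2*a*(-1168 + a) (R(a) = (a - 1168)*(a + a) = (-1168 + a)*(2*a) = 2*a*(-1168 + a))
-475*(24 - 1046)/3196044 + R(461)/M = -475*(24 - 1046)/3196044 + (2*461*(-1168 + 461))/(-2685972) = -475*(-1022)*(1/3196044) + (2*461*(-707))*(-1/2685972) = 485450*(1/3196044) - 651854*(-1/2685972) = 242725/1598022 + 325927/1342986 = 70567899437/178843431141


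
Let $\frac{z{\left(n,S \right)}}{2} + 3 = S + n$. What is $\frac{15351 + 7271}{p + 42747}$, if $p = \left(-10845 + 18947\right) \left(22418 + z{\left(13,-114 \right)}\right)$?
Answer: $\frac{22622}{179988167} \approx 0.00012569$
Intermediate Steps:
$z{\left(n,S \right)} = -6 + 2 S + 2 n$ ($z{\left(n,S \right)} = -6 + 2 \left(S + n\right) = -6 + \left(2 S + 2 n\right) = -6 + 2 S + 2 n$)
$p = 179945420$ ($p = \left(-10845 + 18947\right) \left(22418 + \left(-6 + 2 \left(-114\right) + 2 \cdot 13\right)\right) = 8102 \left(22418 - 208\right) = 8102 \cdot 22210 = 179945420$)
$\frac{15351 + 7271}{p + 42747} = \frac{15351 + 7271}{179945420 + 42747} = \frac{22622}{179988167}$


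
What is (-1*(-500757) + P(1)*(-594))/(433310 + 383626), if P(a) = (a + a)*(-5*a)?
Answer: 168899/272312 ≈ 0.62024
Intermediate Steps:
P(a) = -10*a² (P(a) = (2*a)*(-5*a) = -10*a²)
(-1*(-500757) + P(1)*(-594))/(433310 + 383626) = (-1*(-500757) - 10*1²*(-594))/(433310 + 383626) = (500757 - 10*1*(-594))/816936 = (500757 - 10*(-594))*(1/816936) = (500757 + 5940)*(1/816936) = 506697*(1/816936) = 168899/272312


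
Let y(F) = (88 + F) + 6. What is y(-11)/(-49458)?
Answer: -83/49458 ≈ -0.0016782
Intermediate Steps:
y(F) = 94 + F
y(-11)/(-49458) = (94 - 11)/(-49458) = 83*(-1/49458) = -83/49458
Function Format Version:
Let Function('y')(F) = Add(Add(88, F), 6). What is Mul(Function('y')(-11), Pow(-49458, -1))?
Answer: Rational(-83, 49458) ≈ -0.0016782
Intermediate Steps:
Function('y')(F) = Add(94, F)
Mul(Function('y')(-11), Pow(-49458, -1)) = Mul(Add(94, -11), Pow(-49458, -1)) = Mul(83, Rational(-1, 49458)) = Rational(-83, 49458)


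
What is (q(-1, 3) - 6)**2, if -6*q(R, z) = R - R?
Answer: 36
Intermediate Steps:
q(R, z) = 0 (q(R, z) = -(R - R)/6 = -1/6*0 = 0)
(q(-1, 3) - 6)**2 = (0 - 6)**2 = (-6)**2 = 36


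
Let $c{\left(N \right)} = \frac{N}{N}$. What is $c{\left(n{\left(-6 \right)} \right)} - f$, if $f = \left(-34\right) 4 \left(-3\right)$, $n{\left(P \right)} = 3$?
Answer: $-407$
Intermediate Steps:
$c{\left(N \right)} = 1$
$f = 408$ ($f = \left(-136\right) \left(-3\right) = 408$)
$c{\left(n{\left(-6 \right)} \right)} - f = 1 - 408 = -407$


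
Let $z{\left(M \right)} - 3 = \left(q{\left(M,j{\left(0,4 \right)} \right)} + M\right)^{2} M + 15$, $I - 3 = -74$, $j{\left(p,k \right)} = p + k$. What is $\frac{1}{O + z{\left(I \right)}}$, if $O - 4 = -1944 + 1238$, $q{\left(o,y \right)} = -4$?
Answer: $- \frac{1}{400059} \approx -2.4996 \cdot 10^{-6}$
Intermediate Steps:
$j{\left(p,k \right)} = k + p$
$I = -71$ ($I = 3 - 74 = -71$)
$O = -702$ ($O = 4 + \left(-1944 + 1238\right) = 4 - 706 = -702$)
$z{\left(M \right)} = 18 + M \left(-4 + M\right)^{2}$ ($z{\left(M \right)} = 3 + \left(\left(-4 + M\right)^{2} M + 15\right) = 3 + \left(M \left(-4 + M\right)^{2} + 15\right) = 3 + \left(15 + M \left(-4 + M\right)^{2}\right) = 18 + M \left(-4 + M\right)^{2}$)
$\frac{1}{O + z{\left(I \right)}} = \frac{1}{-702 + \left(18 - 71 \left(-4 - 71\right)^{2}\right)} = \frac{1}{-702 + \left(18 - 71 \left(-75\right)^{2}\right)} = \frac{1}{-702 + \left(18 - 399375\right)} = \frac{1}{-702 - 399357} = \frac{1}{-400059} = - \frac{1}{400059}$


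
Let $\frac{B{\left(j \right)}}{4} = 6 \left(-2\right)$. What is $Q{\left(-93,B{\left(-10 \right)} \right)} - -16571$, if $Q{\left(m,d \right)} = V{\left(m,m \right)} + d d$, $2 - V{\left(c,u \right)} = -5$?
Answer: $18882$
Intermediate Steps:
$V{\left(c,u \right)} = 7$ ($V{\left(c,u \right)} = 2 - -5 = 2 + 5 = 7$)
$B{\left(j \right)} = -48$ ($B{\left(j \right)} = 4 \cdot 6 \left(-2\right) = 4 \left(-12\right) = -48$)
$Q{\left(m,d \right)} = 7 + d^{2}$ ($Q{\left(m,d \right)} = 7 + d d = 7 + d^{2}$)
$Q{\left(-93,B{\left(-10 \right)} \right)} - -16571 = \left(7 + \left(-48\right)^{2}\right) - -16571 = \left(7 + 2304\right) + 16571 = 2311 + 16571 = 18882$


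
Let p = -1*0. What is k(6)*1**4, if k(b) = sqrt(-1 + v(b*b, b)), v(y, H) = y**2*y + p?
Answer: sqrt(46655) ≈ 216.00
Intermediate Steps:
p = 0
v(y, H) = y**3 (v(y, H) = y**2*y + 0 = y**3 + 0 = y**3)
k(b) = sqrt(-1 + b**6) (k(b) = sqrt(-1 + (b*b)**3) = sqrt(-1 + (b**2)**3) = sqrt(-1 + b**6))
k(6)*1**4 = sqrt(-1 + 6**6)*1**4 = sqrt(-1 + 46656)*1 = sqrt(46655)*1 = sqrt(46655)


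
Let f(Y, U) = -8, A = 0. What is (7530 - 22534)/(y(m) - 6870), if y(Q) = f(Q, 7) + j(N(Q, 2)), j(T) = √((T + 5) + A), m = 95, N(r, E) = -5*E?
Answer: 103197512/47306889 + 15004*I*√5/47306889 ≈ 2.1814 + 0.0007092*I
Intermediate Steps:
j(T) = √(5 + T) (j(T) = √((T + 5) + 0) = √((5 + T) + 0) = √(5 + T))
y(Q) = -8 + I*√5 (y(Q) = -8 + √(5 - 5*2) = -8 + √(5 - 10) = -8 + √(-5) = -8 + I*√5)
(7530 - 22534)/(y(m) - 6870) = (7530 - 22534)/((-8 + I*√5) - 6870) = -15004/(-6878 + I*√5)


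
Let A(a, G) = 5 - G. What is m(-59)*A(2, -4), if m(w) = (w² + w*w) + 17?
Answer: 62811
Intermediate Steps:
m(w) = 17 + 2*w² (m(w) = (w² + w²) + 17 = 2*w² + 17 = 17 + 2*w²)
m(-59)*A(2, -4) = (17 + 2*(-59)²)*(5 - 1*(-4)) = (17 + 2*3481)*(5 + 4) = (17 + 6962)*9 = 6979*9 = 62811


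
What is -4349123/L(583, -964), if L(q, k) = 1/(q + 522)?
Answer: -4805780915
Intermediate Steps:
L(q, k) = 1/(522 + q)
-4349123/L(583, -964) = -4349123/(1/(522 + 583)) = -4349123/(1/1105) = -4349123/1/1105 = -4349123*1105 = -4805780915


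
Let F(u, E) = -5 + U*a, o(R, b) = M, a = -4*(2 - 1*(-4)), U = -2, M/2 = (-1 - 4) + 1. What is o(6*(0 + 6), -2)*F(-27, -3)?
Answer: -344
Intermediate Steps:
M = -8 (M = 2*((-1 - 4) + 1) = 2*(-5 + 1) = 2*(-4) = -8)
a = -24 (a = -4*(2 + 4) = -4*6 = -24)
o(R, b) = -8
F(u, E) = 43 (F(u, E) = -5 - 2*(-24) = -5 + 48 = 43)
o(6*(0 + 6), -2)*F(-27, -3) = -8*43 = -344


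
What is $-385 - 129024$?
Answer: $-129409$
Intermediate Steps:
$-385 - 129024 = -129409$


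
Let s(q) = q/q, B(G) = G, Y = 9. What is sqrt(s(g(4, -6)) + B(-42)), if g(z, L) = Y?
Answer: I*sqrt(41) ≈ 6.4031*I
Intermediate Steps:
g(z, L) = 9
s(q) = 1
sqrt(s(g(4, -6)) + B(-42)) = sqrt(1 - 42) = sqrt(-41) = I*sqrt(41)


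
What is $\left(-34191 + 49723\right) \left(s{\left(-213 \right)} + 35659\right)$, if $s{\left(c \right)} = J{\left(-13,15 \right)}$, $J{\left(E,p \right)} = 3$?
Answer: $553902184$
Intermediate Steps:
$s{\left(c \right)} = 3$
$\left(-34191 + 49723\right) \left(s{\left(-213 \right)} + 35659\right) = \left(-34191 + 49723\right) \left(3 + 35659\right) = 15532 \cdot 35662 = 553902184$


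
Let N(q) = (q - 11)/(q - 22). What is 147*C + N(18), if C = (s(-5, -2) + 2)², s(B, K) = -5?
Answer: 5285/4 ≈ 1321.3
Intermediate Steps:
N(q) = (-11 + q)/(-22 + q)
C = 9 (C = (-5 + 2)² = (-3)² = 9)
147*C + N(18) = 147*9 + (-11 + 18)/(-22 + 18) = 1323 + 7/(-4) = 1323 - ¼*7 = 1323 - 7/4 = 5285/4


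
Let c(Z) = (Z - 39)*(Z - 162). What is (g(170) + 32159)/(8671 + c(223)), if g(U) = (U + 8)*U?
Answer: 62419/19895 ≈ 3.1374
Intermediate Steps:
c(Z) = (-162 + Z)*(-39 + Z) (c(Z) = (-39 + Z)*(-162 + Z) = (-162 + Z)*(-39 + Z))
g(U) = U*(8 + U) (g(U) = (8 + U)*U = U*(8 + U))
(g(170) + 32159)/(8671 + c(223)) = (170*(8 + 170) + 32159)/(8671 + (6318 + 223² - 201*223)) = (170*178 + 32159)/(8671 + (6318 + 49729 - 44823)) = (30260 + 32159)/(8671 + 11224) = 62419/19895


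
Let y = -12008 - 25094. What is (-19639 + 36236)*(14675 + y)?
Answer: -372220919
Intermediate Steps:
y = -37102
(-19639 + 36236)*(14675 + y) = (-19639 + 36236)*(14675 - 37102) = 16597*(-22427) = -372220919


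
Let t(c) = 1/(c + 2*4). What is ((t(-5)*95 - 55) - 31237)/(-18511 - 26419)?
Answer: 93781/134790 ≈ 0.69576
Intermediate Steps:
t(c) = 1/(8 + c) (t(c) = 1/(c + 8) = 1/(8 + c))
((t(-5)*95 - 55) - 31237)/(-18511 - 26419) = ((95/(8 - 5) - 55) - 31237)/(-18511 - 26419) = ((95/3 - 55) - 31237)/(-44930) = (((⅓)*95 - 55) - 31237)*(-1/44930) = ((95/3 - 55) - 31237)*(-1/44930) = (-70/3 - 31237)*(-1/44930) = -93781/3*(-1/44930) = 93781/134790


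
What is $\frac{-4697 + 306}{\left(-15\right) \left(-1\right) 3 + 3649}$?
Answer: $- \frac{4391}{3694} \approx -1.1887$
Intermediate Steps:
$\frac{-4697 + 306}{\left(-15\right) \left(-1\right) 3 + 3649} = - \frac{4391}{15 \cdot 3 + 3649} = - \frac{4391}{45 + 3649} = - \frac{4391}{3694}$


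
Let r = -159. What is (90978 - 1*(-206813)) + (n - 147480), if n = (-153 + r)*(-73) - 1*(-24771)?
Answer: 197858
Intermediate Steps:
n = 47547 (n = (-153 - 159)*(-73) - 1*(-24771) = -312*(-73) + 24771 = 22776 + 24771 = 47547)
(90978 - 1*(-206813)) + (n - 147480) = (90978 - 1*(-206813)) + (47547 - 147480) = (90978 + 206813) - 99933 = 297791 - 99933 = 197858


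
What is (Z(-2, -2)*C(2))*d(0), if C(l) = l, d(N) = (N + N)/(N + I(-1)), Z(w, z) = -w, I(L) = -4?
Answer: 0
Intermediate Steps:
d(N) = 2*N/(-4 + N) (d(N) = (N + N)/(N - 4) = (2*N)/(-4 + N) = 2*N/(-4 + N))
(Z(-2, -2)*C(2))*d(0) = (-1*(-2)*2)*(2*0/(-4 + 0)) = (2*2)*(2*0/(-4)) = 4*(2*0*(-1/4)) = 4*0 = 0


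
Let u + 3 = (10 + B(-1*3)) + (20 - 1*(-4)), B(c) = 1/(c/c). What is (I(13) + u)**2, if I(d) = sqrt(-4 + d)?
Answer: 1225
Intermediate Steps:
B(c) = 1 (B(c) = 1/1 = 1)
u = 32 (u = -3 + ((10 + 1) + (20 - 1*(-4))) = -3 + (11 + (20 + 4)) = -3 + (11 + 24) = -3 + 35 = 32)
(I(13) + u)**2 = (sqrt(-4 + 13) + 32)**2 = (sqrt(9) + 32)**2 = (3 + 32)**2 = 35**2 = 1225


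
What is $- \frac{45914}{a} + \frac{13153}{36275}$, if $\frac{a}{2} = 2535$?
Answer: $- \frac{159884464}{18391425} \approx -8.6934$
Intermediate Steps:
$a = 5070$ ($a = 2 \cdot 2535 = 5070$)
$- \frac{45914}{a} + \frac{13153}{36275} = - \frac{45914}{5070} + \frac{13153}{36275} = \left(-45914\right) \frac{1}{5070} + 13153 \cdot \frac{1}{36275} = - \frac{22957}{2535} + \frac{13153}{36275} = - \frac{159884464}{18391425}$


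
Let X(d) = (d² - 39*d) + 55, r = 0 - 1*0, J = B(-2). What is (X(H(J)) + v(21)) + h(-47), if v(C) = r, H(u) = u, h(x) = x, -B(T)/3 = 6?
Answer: 1034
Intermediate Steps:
B(T) = -18 (B(T) = -3*6 = -18)
J = -18
r = 0 (r = 0 + 0 = 0)
v(C) = 0
X(d) = 55 + d² - 39*d
(X(H(J)) + v(21)) + h(-47) = ((55 + (-18)² - 39*(-18)) + 0) - 47 = ((55 + 324 + 702) + 0) - 47 = (1081 + 0) - 47 = 1081 - 47 = 1034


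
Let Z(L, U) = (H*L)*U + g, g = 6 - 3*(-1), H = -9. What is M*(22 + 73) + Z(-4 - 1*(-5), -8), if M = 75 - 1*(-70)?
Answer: 13856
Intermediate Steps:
g = 9 (g = 6 + 3 = 9)
Z(L, U) = 9 - 9*L*U (Z(L, U) = (-9*L)*U + 9 = -9*L*U + 9 = 9 - 9*L*U)
M = 145 (M = 75 + 70 = 145)
M*(22 + 73) + Z(-4 - 1*(-5), -8) = 145*(22 + 73) + (9 - 9*(-4 - 1*(-5))*(-8)) = 145*95 + (9 - 9*(-4 + 5)*(-8)) = 13775 + (9 - 9*1*(-8)) = 13775 + (9 + 72) = 13775 + 81 = 13856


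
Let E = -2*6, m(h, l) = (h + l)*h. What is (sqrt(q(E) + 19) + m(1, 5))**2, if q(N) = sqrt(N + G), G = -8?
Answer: (6 + sqrt(19 + 2*I*sqrt(5)))**2 ≈ 107.66 + 10.586*I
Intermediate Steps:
m(h, l) = h*(h + l)
E = -12
q(N) = sqrt(-8 + N) (q(N) = sqrt(N - 8) = sqrt(-8 + N))
(sqrt(q(E) + 19) + m(1, 5))**2 = (sqrt(sqrt(-8 - 12) + 19) + 1*(1 + 5))**2 = (sqrt(sqrt(-20) + 19) + 1*6)**2 = (sqrt(2*I*sqrt(5) + 19) + 6)**2 = (sqrt(19 + 2*I*sqrt(5)) + 6)**2 = (6 + sqrt(19 + 2*I*sqrt(5)))**2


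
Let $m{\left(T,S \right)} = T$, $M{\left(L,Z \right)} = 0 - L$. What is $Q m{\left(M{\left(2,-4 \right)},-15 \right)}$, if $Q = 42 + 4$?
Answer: $-92$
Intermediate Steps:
$M{\left(L,Z \right)} = - L$
$Q = 46$
$Q m{\left(M{\left(2,-4 \right)},-15 \right)} = 46 \left(\left(-1\right) 2\right) = 46 \left(-2\right) = -92$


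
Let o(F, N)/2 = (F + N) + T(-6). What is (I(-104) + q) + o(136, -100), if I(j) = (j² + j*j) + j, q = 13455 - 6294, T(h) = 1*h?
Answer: 28749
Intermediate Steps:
T(h) = h
q = 7161
I(j) = j + 2*j² (I(j) = (j² + j²) + j = 2*j² + j = j + 2*j²)
o(F, N) = -12 + 2*F + 2*N (o(F, N) = 2*((F + N) - 6) = 2*(-6 + F + N) = -12 + 2*F + 2*N)
(I(-104) + q) + o(136, -100) = (-104*(1 + 2*(-104)) + 7161) + (-12 + 2*136 + 2*(-100)) = (-104*(1 - 208) + 7161) + (-12 + 272 - 200) = (-104*(-207) + 7161) + 60 = (21528 + 7161) + 60 = 28689 + 60 = 28749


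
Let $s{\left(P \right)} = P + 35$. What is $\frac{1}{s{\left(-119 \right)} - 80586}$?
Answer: $- \frac{1}{80670} \approx -1.2396 \cdot 10^{-5}$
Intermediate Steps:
$s{\left(P \right)} = 35 + P$
$\frac{1}{s{\left(-119 \right)} - 80586} = \frac{1}{\left(35 - 119\right) - 80586} = \frac{1}{-84 - 80586} = \frac{1}{-80670} = - \frac{1}{80670}$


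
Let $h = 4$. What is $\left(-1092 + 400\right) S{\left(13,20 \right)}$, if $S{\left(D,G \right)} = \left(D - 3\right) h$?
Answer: $-27680$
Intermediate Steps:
$S{\left(D,G \right)} = -12 + 4 D$ ($S{\left(D,G \right)} = \left(D - 3\right) 4 = \left(-3 + D\right) 4 = -12 + 4 D$)
$\left(-1092 + 400\right) S{\left(13,20 \right)} = \left(-1092 + 400\right) \left(-12 + 4 \cdot 13\right) = - 692 \left(-12 + 52\right) = \left(-692\right) 40 = -27680$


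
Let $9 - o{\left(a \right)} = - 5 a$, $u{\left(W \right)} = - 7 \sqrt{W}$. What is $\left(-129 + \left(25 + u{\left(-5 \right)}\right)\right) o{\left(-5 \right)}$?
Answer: $1664 + 112 i \sqrt{5} \approx 1664.0 + 250.44 i$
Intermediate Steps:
$o{\left(a \right)} = 9 + 5 a$ ($o{\left(a \right)} = 9 - - 5 a = 9 + 5 a$)
$\left(-129 + \left(25 + u{\left(-5 \right)}\right)\right) o{\left(-5 \right)} = \left(-129 + \left(25 - 7 \sqrt{-5}\right)\right) \left(9 + 5 \left(-5\right)\right) = \left(-129 + \left(25 - 7 i \sqrt{5}\right)\right) \left(9 - 25\right) = \left(-129 + \left(25 - 7 i \sqrt{5}\right)\right) \left(-16\right) = \left(-104 - 7 i \sqrt{5}\right) \left(-16\right) = 1664 + 112 i \sqrt{5}$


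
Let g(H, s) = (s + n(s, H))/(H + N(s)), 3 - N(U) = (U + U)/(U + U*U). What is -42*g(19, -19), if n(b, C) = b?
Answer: 14364/199 ≈ 72.181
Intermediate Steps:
N(U) = 3 - 2*U/(U + U²) (N(U) = 3 - (U + U)/(U + U*U) = 3 - 2*U/(U + U²))
g(H, s) = 2*s/(H + (1 + 3*s)/(1 + s)) (g(H, s) = (s + s)/(H + (1 + 3*s)/(1 + s)) = (2*s)/(H + (1 + 3*s)/(1 + s)) = 2*s/(H + (1 + 3*s)/(1 + s)))
-42*g(19, -19) = -84*(-19)*(1 - 19)/(1 + 3*(-19) + 19*(1 - 19)) = -84*(-19)*(-18)/(1 - 57 + 19*(-18)) = -84*(-19)*(-18)/(1 - 57 - 342) = -84*(-19)*(-18)/(-398) = -84*(-19)*(-1)*(-18)/398 = -42*(-342/199) = 14364/199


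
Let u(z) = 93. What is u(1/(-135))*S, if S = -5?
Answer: -465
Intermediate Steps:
u(1/(-135))*S = 93*(-5) = -465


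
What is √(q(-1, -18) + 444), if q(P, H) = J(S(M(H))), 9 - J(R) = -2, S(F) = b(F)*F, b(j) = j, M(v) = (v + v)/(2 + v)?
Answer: √455 ≈ 21.331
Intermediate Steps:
M(v) = 2*v/(2 + v) (M(v) = (2*v)/(2 + v) = 2*v/(2 + v))
S(F) = F² (S(F) = F*F = F²)
J(R) = 11 (J(R) = 9 - 1*(-2) = 9 + 2 = 11)
q(P, H) = 11
√(q(-1, -18) + 444) = √(11 + 444) = √455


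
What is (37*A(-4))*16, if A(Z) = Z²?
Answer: 9472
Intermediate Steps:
(37*A(-4))*16 = (37*(-4)²)*16 = (37*16)*16 = 592*16 = 9472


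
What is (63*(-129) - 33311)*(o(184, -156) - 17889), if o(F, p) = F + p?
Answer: 740124118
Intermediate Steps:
(63*(-129) - 33311)*(o(184, -156) - 17889) = (63*(-129) - 33311)*((184 - 156) - 17889) = (-8127 - 33311)*(28 - 17889) = -41438*(-17861) = 740124118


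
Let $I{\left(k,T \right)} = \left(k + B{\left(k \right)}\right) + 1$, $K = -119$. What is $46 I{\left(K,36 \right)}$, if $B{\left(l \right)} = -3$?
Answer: $-5566$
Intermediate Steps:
$I{\left(k,T \right)} = -2 + k$ ($I{\left(k,T \right)} = \left(k - 3\right) + 1 = \left(-3 + k\right) + 1 = -2 + k$)
$46 I{\left(K,36 \right)} = 46 \left(-2 - 119\right) = 46 \left(-121\right) = -5566$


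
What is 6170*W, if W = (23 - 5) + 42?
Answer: 370200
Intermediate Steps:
W = 60 (W = 18 + 42 = 60)
6170*W = 6170*60 = 370200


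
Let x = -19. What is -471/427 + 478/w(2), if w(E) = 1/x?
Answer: -3878485/427 ≈ -9083.1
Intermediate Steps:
w(E) = -1/19 (w(E) = 1/(-19) = -1/19)
-471/427 + 478/w(2) = -471/427 + 478/(-1/19) = -471*1/427 + 478*(-19) = -471/427 - 9082 = -3878485/427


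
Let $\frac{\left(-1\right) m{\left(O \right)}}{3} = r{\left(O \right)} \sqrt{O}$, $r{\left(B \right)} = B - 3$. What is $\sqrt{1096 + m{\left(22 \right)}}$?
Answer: $\sqrt{1096 - 57 \sqrt{22}} \approx 28.786$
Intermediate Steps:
$r{\left(B \right)} = -3 + B$
$m{\left(O \right)} = - 3 \sqrt{O} \left(-3 + O\right)$ ($m{\left(O \right)} = - 3 \left(-3 + O\right) \sqrt{O} = - 3 \sqrt{O} \left(-3 + O\right)$)
$\sqrt{1096 + m{\left(22 \right)}} = \sqrt{1096 + 3 \sqrt{22} \left(3 - 22\right)} = \sqrt{1096 + 3 \sqrt{22} \left(-19\right)} = \sqrt{1096 - 57 \sqrt{22}}$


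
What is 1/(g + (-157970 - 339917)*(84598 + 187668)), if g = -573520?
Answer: -1/135558275462 ≈ -7.3769e-12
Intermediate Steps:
1/(g + (-157970 - 339917)*(84598 + 187668)) = 1/(-573520 + (-157970 - 339917)*(84598 + 187668)) = 1/(-573520 - 497887*272266) = 1/(-573520 - 135557701942) = 1/(-135558275462) = -1/135558275462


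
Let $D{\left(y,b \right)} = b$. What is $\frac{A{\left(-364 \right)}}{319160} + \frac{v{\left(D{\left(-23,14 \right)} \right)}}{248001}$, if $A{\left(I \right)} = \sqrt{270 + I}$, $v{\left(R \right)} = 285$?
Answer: $\frac{95}{82667} + \frac{i \sqrt{94}}{319160} \approx 0.0011492 + 3.0378 \cdot 10^{-5} i$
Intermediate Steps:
$\frac{A{\left(-364 \right)}}{319160} + \frac{v{\left(D{\left(-23,14 \right)} \right)}}{248001} = \frac{\sqrt{270 - 364}}{319160} + \frac{285}{248001} = \sqrt{-94} \cdot \frac{1}{319160} + 285 \cdot \frac{1}{248001} = i \sqrt{94} \cdot \frac{1}{319160} + \frac{95}{82667} = \frac{i \sqrt{94}}{319160} + \frac{95}{82667} = \frac{95}{82667} + \frac{i \sqrt{94}}{319160}$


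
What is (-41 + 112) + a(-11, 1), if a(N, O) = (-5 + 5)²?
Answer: 71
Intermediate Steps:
a(N, O) = 0 (a(N, O) = 0² = 0)
(-41 + 112) + a(-11, 1) = (-41 + 112) + 0 = 71 + 0 = 71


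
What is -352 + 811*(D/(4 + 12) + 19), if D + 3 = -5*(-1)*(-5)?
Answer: 54551/4 ≈ 13638.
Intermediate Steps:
D = -28 (D = -3 - 5*(-1)*(-5) = -3 + 5*(-5) = -3 - 25 = -28)
-352 + 811*(D/(4 + 12) + 19) = -352 + 811*(-28/(4 + 12) + 19) = -352 + 811*(-28/16 + 19) = -352 + 811*(-28*1/16 + 19) = -352 + 811*(-7/4 + 19) = -352 + 811*(69/4) = -352 + 55959/4 = 54551/4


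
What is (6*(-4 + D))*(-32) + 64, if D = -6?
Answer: 1984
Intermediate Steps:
(6*(-4 + D))*(-32) + 64 = (6*(-4 - 6))*(-32) + 64 = (6*(-10))*(-32) + 64 = -60*(-32) + 64 = 1920 + 64 = 1984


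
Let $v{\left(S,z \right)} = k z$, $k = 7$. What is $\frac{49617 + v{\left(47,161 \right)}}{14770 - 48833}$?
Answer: $- \frac{50744}{34063} \approx -1.4897$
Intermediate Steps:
$v{\left(S,z \right)} = 7 z$
$\frac{49617 + v{\left(47,161 \right)}}{14770 - 48833} = \frac{49617 + 7 \cdot 161}{14770 - 48833} = \frac{49617 + 1127}{-34063} = 50744 \left(- \frac{1}{34063}\right) = - \frac{50744}{34063}$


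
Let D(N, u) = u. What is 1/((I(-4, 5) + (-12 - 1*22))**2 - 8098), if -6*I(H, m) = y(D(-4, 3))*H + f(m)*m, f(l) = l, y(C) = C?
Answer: -36/244439 ≈ -0.00014728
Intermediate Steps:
I(H, m) = -H/2 - m**2/6 (I(H, m) = -(3*H + m*m)/6 = -(3*H + m**2)/6 = -(m**2 + 3*H)/6 = -H/2 - m**2/6)
1/((I(-4, 5) + (-12 - 1*22))**2 - 8098) = 1/(((-1/2*(-4) - 1/6*5**2) + (-12 - 1*22))**2 - 8098) = 1/(((2 - 1/6*25) + (-12 - 22))**2 - 8098) = 1/(((2 - 25/6) - 34)**2 - 8098) = 1/((-13/6 - 34)**2 - 8098) = 1/((-217/6)**2 - 8098) = 1/(47089/36 - 8098) = 1/(-244439/36) = -36/244439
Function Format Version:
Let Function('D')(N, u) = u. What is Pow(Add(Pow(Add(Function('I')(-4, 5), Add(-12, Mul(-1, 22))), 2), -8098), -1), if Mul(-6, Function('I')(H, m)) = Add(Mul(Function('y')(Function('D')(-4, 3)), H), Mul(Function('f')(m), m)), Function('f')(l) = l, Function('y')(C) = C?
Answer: Rational(-36, 244439) ≈ -0.00014728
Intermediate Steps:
Function('I')(H, m) = Add(Mul(Rational(-1, 2), H), Mul(Rational(-1, 6), Pow(m, 2))) (Function('I')(H, m) = Mul(Rational(-1, 6), Add(Mul(3, H), Mul(m, m))) = Mul(Rational(-1, 6), Add(Mul(3, H), Pow(m, 2))) = Mul(Rational(-1, 6), Add(Pow(m, 2), Mul(3, H))) = Add(Mul(Rational(-1, 2), H), Mul(Rational(-1, 6), Pow(m, 2))))
Pow(Add(Pow(Add(Function('I')(-4, 5), Add(-12, Mul(-1, 22))), 2), -8098), -1) = Pow(Add(Pow(Add(Add(Mul(Rational(-1, 2), -4), Mul(Rational(-1, 6), Pow(5, 2))), Add(-12, Mul(-1, 22))), 2), -8098), -1) = Pow(Add(Pow(Add(Add(2, Mul(Rational(-1, 6), 25)), Add(-12, -22)), 2), -8098), -1) = Pow(Add(Pow(Add(Add(2, Rational(-25, 6)), -34), 2), -8098), -1) = Pow(Add(Pow(Add(Rational(-13, 6), -34), 2), -8098), -1) = Pow(Add(Pow(Rational(-217, 6), 2), -8098), -1) = Pow(Add(Rational(47089, 36), -8098), -1) = Pow(Rational(-244439, 36), -1) = Rational(-36, 244439)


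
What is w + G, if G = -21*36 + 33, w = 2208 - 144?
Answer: 1341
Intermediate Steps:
w = 2064
G = -723 (G = -756 + 33 = -723)
w + G = 2064 - 723 = 1341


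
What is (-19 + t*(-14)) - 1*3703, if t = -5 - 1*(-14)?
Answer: -3848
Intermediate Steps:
t = 9 (t = -5 + 14 = 9)
(-19 + t*(-14)) - 1*3703 = (-19 + 9*(-14)) - 1*3703 = (-19 - 126) - 3703 = -145 - 3703 = -3848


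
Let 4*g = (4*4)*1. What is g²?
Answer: 16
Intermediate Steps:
g = 4 (g = ((4*4)*1)/4 = (16*1)/4 = (¼)*16 = 4)
g² = 4² = 16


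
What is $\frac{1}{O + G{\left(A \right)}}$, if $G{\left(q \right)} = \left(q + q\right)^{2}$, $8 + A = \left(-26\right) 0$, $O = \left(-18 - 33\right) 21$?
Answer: $- \frac{1}{815} \approx -0.001227$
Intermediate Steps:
$O = -1071$ ($O = \left(-51\right) 21 = -1071$)
$A = -8$ ($A = -8 - 0 = -8 + 0 = -8$)
$G{\left(q \right)} = 4 q^{2}$ ($G{\left(q \right)} = \left(2 q\right)^{2} = 4 q^{2}$)
$\frac{1}{O + G{\left(A \right)}} = \frac{1}{-1071 + 4 \left(-8\right)^{2}} = \frac{1}{-1071 + 4 \cdot 64} = \frac{1}{-1071 + 256} = \frac{1}{-815} = - \frac{1}{815}$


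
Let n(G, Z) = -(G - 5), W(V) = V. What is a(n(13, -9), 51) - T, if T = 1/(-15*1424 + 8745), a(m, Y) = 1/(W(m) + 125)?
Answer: 4244/491985 ≈ 0.0086263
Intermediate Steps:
n(G, Z) = 5 - G (n(G, Z) = -(-5 + G) = 5 - G)
a(m, Y) = 1/(125 + m) (a(m, Y) = 1/(m + 125) = 1/(125 + m))
T = -1/12615 (T = 1/(-21360 + 8745) = 1/(-12615) = -1/12615 ≈ -7.9271e-5)
a(n(13, -9), 51) - T = 1/(125 + (5 - 1*13)) - 1*(-1/12615) = 1/(125 + (5 - 13)) + 1/12615 = 1/(125 - 8) + 1/12615 = 1/117 + 1/12615 = 4244/491985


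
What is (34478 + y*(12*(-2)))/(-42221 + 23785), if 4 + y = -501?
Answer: -23299/9218 ≈ -2.5276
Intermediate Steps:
y = -505 (y = -4 - 501 = -505)
(34478 + y*(12*(-2)))/(-42221 + 23785) = (34478 - 6060*(-2))/(-42221 + 23785) = (34478 - 505*(-24))/(-18436) = (34478 + 12120)*(-1/18436) = 46598*(-1/18436) = -23299/9218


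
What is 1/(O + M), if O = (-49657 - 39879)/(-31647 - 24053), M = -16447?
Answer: -13925/229002091 ≈ -6.0807e-5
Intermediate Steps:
O = 22384/13925 (O = -89536/(-55700) = -89536*(-1/55700) = 22384/13925 ≈ 1.6075)
1/(O + M) = 1/(22384/13925 - 16447) = 1/(-229002091/13925) = -13925/229002091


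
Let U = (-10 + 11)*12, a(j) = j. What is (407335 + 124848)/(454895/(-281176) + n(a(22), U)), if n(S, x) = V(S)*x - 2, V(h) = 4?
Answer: 21376726744/1782743 ≈ 11991.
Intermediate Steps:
U = 12 (U = 1*12 = 12)
n(S, x) = -2 + 4*x (n(S, x) = 4*x - 2 = -2 + 4*x)
(407335 + 124848)/(454895/(-281176) + n(a(22), U)) = (407335 + 124848)/(454895/(-281176) + (-2 + 4*12)) = 532183/(454895*(-1/281176) + (-2 + 48)) = 532183/(-64985/40168 + 46) = 532183/(1782743/40168) = 532183*(40168/1782743) = 21376726744/1782743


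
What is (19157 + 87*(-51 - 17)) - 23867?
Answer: -10626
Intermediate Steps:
(19157 + 87*(-51 - 17)) - 23867 = (19157 + 87*(-68)) - 23867 = (19157 - 5916) - 23867 = 13241 - 23867 = -10626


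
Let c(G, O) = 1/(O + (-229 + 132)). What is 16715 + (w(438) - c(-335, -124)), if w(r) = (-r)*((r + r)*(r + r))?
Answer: -74276768032/221 ≈ -3.3609e+8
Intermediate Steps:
w(r) = -4*r³ (w(r) = (-r)*((2*r)*(2*r)) = (-r)*(4*r²) = -4*r³)
c(G, O) = 1/(-97 + O) (c(G, O) = 1/(O - 97) = 1/(-97 + O))
16715 + (w(438) - c(-335, -124)) = 16715 + (-4*438³ - 1/(-97 - 124)) = 16715 + (-4*84027672 - 1/(-221)) = 16715 + (-336110688 - 1*(-1/221)) = 16715 + (-336110688 + 1/221) = 16715 - 74280462047/221 = -74276768032/221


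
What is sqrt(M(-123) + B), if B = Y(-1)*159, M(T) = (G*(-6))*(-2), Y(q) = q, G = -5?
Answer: I*sqrt(219) ≈ 14.799*I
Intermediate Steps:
M(T) = -60 (M(T) = -5*(-6)*(-2) = 30*(-2) = -60)
B = -159 (B = -1*159 = -159)
sqrt(M(-123) + B) = sqrt(-60 - 159) = sqrt(-219) = I*sqrt(219)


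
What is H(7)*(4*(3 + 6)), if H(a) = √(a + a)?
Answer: 36*√14 ≈ 134.70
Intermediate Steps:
H(a) = √2*√a (H(a) = √(2*a) = √2*√a)
H(7)*(4*(3 + 6)) = (√2*√7)*(4*(3 + 6)) = √14*(4*9) = √14*36 = 36*√14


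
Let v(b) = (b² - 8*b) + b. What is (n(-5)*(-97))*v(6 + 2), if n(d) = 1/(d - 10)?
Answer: 776/15 ≈ 51.733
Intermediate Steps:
v(b) = b² - 7*b
n(d) = 1/(-10 + d)
(n(-5)*(-97))*v(6 + 2) = (-97/(-10 - 5))*((6 + 2)*(-7 + (6 + 2))) = (-97/(-15))*(8*(-7 + 8)) = (-1/15*(-97))*(8*1) = (97/15)*8 = 776/15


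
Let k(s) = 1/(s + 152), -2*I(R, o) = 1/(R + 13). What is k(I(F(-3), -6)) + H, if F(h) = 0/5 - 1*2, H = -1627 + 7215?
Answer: 18680706/3343 ≈ 5588.0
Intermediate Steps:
H = 5588
F(h) = -2 (F(h) = 0*(⅕) - 2 = 0 - 2 = -2)
I(R, o) = -1/(2*(13 + R)) (I(R, o) = -1/(2*(R + 13)) = -1/(2*(13 + R)))
k(s) = 1/(152 + s)
k(I(F(-3), -6)) + H = 1/(152 - 1/(26 + 2*(-2))) + 5588 = 1/(152 - 1/(26 - 4)) + 5588 = 1/(152 - 1/22) + 5588 = 1/(3343/22) + 5588 = 22/3343 + 5588 = 18680706/3343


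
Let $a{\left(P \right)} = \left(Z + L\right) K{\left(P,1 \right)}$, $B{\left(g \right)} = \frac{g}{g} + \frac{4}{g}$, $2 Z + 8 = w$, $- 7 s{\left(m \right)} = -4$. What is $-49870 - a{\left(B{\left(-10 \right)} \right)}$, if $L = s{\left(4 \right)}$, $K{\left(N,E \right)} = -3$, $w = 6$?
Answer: $- \frac{349099}{7} \approx -49871.0$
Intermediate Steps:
$s{\left(m \right)} = \frac{4}{7}$ ($s{\left(m \right)} = \left(- \frac{1}{7}\right) \left(-4\right) = \frac{4}{7}$)
$Z = -1$ ($Z = -4 + \frac{1}{2} \cdot 6 = -4 + 3 = -1$)
$B{\left(g \right)} = 1 + \frac{4}{g}$
$L = \frac{4}{7} \approx 0.57143$
$a{\left(P \right)} = \frac{9}{7}$ ($a{\left(P \right)} = \left(-1 + \frac{4}{7}\right) \left(-3\right) = \left(- \frac{3}{7}\right) \left(-3\right) = \frac{9}{7}$)
$-49870 - a{\left(B{\left(-10 \right)} \right)} = -49870 - \frac{9}{7} = - \frac{349099}{7}$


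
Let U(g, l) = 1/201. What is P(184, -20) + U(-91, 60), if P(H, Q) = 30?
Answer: 6031/201 ≈ 30.005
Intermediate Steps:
U(g, l) = 1/201
P(184, -20) + U(-91, 60) = 30 + 1/201 = 6031/201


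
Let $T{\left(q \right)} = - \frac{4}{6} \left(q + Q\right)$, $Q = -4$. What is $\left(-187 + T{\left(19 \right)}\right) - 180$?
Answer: $-377$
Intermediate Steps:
$T{\left(q \right)} = \frac{8}{3} - \frac{2 q}{3}$ ($T{\left(q \right)} = - \frac{4}{6} \left(q - 4\right) = \left(-4\right) \frac{1}{6} \left(-4 + q\right) = - \frac{2 \left(-4 + q\right)}{3} = \frac{8}{3} - \frac{2 q}{3}$)
$\left(-187 + T{\left(19 \right)}\right) - 180 = \left(-187 + \left(\frac{8}{3} - \frac{38}{3}\right)\right) - 180 = \left(-187 - 10\right) - 180 = -197 - 180 = -377$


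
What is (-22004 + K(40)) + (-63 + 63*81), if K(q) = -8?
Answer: -16972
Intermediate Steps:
(-22004 + K(40)) + (-63 + 63*81) = (-22004 - 8) + (-63 + 63*81) = -22012 + (-63 + 5103) = -22012 + 5040 = -16972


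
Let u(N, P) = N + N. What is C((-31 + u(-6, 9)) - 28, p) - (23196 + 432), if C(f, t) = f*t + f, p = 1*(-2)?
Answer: -23557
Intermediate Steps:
u(N, P) = 2*N
p = -2
C(f, t) = f + f*t
C((-31 + u(-6, 9)) - 28, p) - (23196 + 432) = ((-31 + 2*(-6)) - 28)*(1 - 2) - (23196 + 432) = ((-31 - 12) - 28)*(-1) - 1*23628 = (-43 - 28)*(-1) - 23628 = -71*(-1) - 23628 = 71 - 23628 = -23557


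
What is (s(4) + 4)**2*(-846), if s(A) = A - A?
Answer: -13536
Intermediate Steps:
s(A) = 0
(s(4) + 4)**2*(-846) = (0 + 4)**2*(-846) = 4**2*(-846) = 16*(-846) = -13536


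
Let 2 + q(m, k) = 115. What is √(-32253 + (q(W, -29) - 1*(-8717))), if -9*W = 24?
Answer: I*√23423 ≈ 153.05*I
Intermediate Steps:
W = -8/3 (W = -⅑*24 = -8/3 ≈ -2.6667)
q(m, k) = 113 (q(m, k) = -2 + 115 = 113)
√(-32253 + (q(W, -29) - 1*(-8717))) = √(-32253 + (113 - 1*(-8717))) = √(-32253 + (113 + 8717)) = √(-32253 + 8830) = √(-23423) = I*√23423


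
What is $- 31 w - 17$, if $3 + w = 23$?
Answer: $-637$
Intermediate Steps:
$w = 20$ ($w = -3 + 23 = 20$)
$- 31 w - 17 = \left(-31\right) 20 - 17 = -620 - 17 = -637$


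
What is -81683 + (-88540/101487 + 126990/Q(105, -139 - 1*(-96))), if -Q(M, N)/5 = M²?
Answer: -10155354068539/124321575 ≈ -81686.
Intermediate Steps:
Q(M, N) = -5*M²
-81683 + (-88540/101487 + 126990/Q(105, -139 - 1*(-96))) = -81683 + (-88540/101487 + 126990/((-5*105²))) = -81683 + (-88540*1/101487 + 126990/((-5*11025))) = -81683 + (-88540/101487 + 126990/(-55125)) = -81683 + (-88540/101487 + 126990*(-1/55125)) = -81683 + (-88540/101487 - 2822/1225) = -81683 - 394857814/124321575 = -10155354068539/124321575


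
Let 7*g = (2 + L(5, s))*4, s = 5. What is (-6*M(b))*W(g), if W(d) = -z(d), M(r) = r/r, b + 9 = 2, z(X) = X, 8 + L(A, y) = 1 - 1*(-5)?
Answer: 0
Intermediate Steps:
L(A, y) = -2 (L(A, y) = -8 + (1 - 1*(-5)) = -8 + (1 + 5) = -8 + 6 = -2)
b = -7 (b = -9 + 2 = -7)
M(r) = 1
g = 0 (g = ((2 - 2)*4)/7 = (0*4)/7 = (1/7)*0 = 0)
W(d) = -d
(-6*M(b))*W(g) = (-6*1)*(-1*0) = -6*0 = 0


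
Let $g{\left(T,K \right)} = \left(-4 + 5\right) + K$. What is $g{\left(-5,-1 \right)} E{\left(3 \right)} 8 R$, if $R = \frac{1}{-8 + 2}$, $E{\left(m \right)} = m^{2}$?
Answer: $0$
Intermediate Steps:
$g{\left(T,K \right)} = 1 + K$
$R = - \frac{1}{6}$ ($R = \frac{1}{-6} = - \frac{1}{6} \approx -0.16667$)
$g{\left(-5,-1 \right)} E{\left(3 \right)} 8 R = \left(1 - 1\right) 3^{2} \cdot 8 \left(- \frac{1}{6}\right) = 0 \cdot 9 \cdot 8 \left(- \frac{1}{6}\right) = 0 \cdot 8 \left(- \frac{1}{6}\right) = 0 \left(- \frac{1}{6}\right) = 0$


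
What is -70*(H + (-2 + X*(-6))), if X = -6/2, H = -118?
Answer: 7140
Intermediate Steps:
X = -3 (X = -6*½ = -3)
-70*(H + (-2 + X*(-6))) = -70*(-118 + (-2 - 3*(-6))) = -70*(-118 + (-2 + 18)) = -70*(-118 + 16) = -70*(-102) = 7140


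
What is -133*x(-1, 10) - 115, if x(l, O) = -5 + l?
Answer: 683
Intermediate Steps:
-133*x(-1, 10) - 115 = -133*(-5 - 1) - 115 = -133*(-6) - 115 = 798 - 115 = 683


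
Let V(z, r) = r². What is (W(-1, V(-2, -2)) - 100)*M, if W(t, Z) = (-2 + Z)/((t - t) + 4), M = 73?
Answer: -14527/2 ≈ -7263.5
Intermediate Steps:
W(t, Z) = -½ + Z/4 (W(t, Z) = (-2 + Z)/(0 + 4) = (-2 + Z)/4 = (-2 + Z)*(¼) = -½ + Z/4)
(W(-1, V(-2, -2)) - 100)*M = ((-½ + (¼)*(-2)²) - 100)*73 = ((-½ + (¼)*4) - 100)*73 = ((-½ + 1) - 100)*73 = (½ - 100)*73 = -199/2*73 = -14527/2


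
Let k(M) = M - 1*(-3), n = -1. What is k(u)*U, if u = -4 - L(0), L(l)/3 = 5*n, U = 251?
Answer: 3514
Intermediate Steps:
L(l) = -15 (L(l) = 3*(5*(-1)) = 3*(-5) = -15)
u = 11 (u = -4 - 1*(-15) = -4 + 15 = 11)
k(M) = 3 + M (k(M) = M + 3 = 3 + M)
k(u)*U = (3 + 11)*251 = 14*251 = 3514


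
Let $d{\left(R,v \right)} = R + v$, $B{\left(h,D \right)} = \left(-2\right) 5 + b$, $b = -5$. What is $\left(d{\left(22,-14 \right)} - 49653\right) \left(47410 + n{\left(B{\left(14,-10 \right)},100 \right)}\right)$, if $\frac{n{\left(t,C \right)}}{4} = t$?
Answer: $-2350690750$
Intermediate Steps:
$B{\left(h,D \right)} = -15$ ($B{\left(h,D \right)} = \left(-2\right) 5 - 5 = -10 - 5 = -15$)
$n{\left(t,C \right)} = 4 t$
$\left(d{\left(22,-14 \right)} - 49653\right) \left(47410 + n{\left(B{\left(14,-10 \right)},100 \right)}\right) = \left(\left(22 - 14\right) - 49653\right) \left(47410 + 4 \left(-15\right)\right) = \left(8 - 49653\right) \left(47410 - 60\right) = \left(-49645\right) 47350 = -2350690750$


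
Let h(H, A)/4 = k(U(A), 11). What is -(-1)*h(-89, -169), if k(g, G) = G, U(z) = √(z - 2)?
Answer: 44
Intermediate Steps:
U(z) = √(-2 + z)
h(H, A) = 44 (h(H, A) = 4*11 = 44)
-(-1)*h(-89, -169) = -(-1)*44 = -1*(-44) = 44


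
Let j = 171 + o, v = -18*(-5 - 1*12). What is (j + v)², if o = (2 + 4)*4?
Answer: 251001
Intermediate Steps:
o = 24 (o = 6*4 = 24)
v = 306 (v = -18*(-5 - 12) = -18*(-17) = 306)
j = 195 (j = 171 + 24 = 195)
(j + v)² = (195 + 306)² = 501² = 251001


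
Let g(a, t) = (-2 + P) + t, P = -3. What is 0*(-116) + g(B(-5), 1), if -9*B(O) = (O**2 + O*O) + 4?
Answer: -4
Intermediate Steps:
B(O) = -4/9 - 2*O**2/9 (B(O) = -((O**2 + O*O) + 4)/9 = -((O**2 + O**2) + 4)/9 = -(2*O**2 + 4)/9 = -(4 + 2*O**2)/9 = -4/9 - 2*O**2/9)
g(a, t) = -5 + t (g(a, t) = (-2 - 3) + t = -5 + t)
0*(-116) + g(B(-5), 1) = 0*(-116) + (-5 + 1) = 0 - 4 = -4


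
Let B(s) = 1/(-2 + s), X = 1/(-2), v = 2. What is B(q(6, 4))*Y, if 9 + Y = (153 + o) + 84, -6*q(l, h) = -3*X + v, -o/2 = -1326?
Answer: -34560/31 ≈ -1114.8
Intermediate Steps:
o = 2652 (o = -2*(-1326) = 2652)
X = -½ ≈ -0.50000
q(l, h) = -7/12 (q(l, h) = -(-3*(-½) + 2)/6 = -(3/2 + 2)/6 = -⅙*7/2 = -7/12)
Y = 2880 (Y = -9 + ((153 + 2652) + 84) = -9 + (2805 + 84) = -9 + 2889 = 2880)
B(q(6, 4))*Y = 2880/(-2 - 7/12) = 2880/(-31/12) = -12/31*2880 = -34560/31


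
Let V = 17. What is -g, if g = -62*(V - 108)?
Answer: -5642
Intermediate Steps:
g = 5642 (g = -62*(17 - 108) = -62*(-91) = 5642)
-g = -1*5642 = -5642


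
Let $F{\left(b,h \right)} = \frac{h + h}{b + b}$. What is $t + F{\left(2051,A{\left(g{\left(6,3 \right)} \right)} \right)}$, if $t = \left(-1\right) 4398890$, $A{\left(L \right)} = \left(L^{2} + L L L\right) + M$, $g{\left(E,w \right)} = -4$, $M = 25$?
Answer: $- \frac{9022123413}{2051} \approx -4.3989 \cdot 10^{6}$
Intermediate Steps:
$A{\left(L \right)} = 25 + L^{2} + L^{3}$ ($A{\left(L \right)} = \left(L^{2} + L L L\right) + 25 = \left(L^{2} + L^{2} L\right) + 25 = \left(L^{2} + L^{3}\right) + 25 = 25 + L^{2} + L^{3}$)
$t = -4398890$
$F{\left(b,h \right)} = \frac{h}{b}$ ($F{\left(b,h \right)} = \frac{2 h}{2 b} = 2 h \frac{1}{2 b} = \frac{h}{b}$)
$t + F{\left(2051,A{\left(g{\left(6,3 \right)} \right)} \right)} = -4398890 + \frac{25 + \left(-4\right)^{2} + \left(-4\right)^{3}}{2051} = -4398890 + \left(25 + 16 - 64\right) \frac{1}{2051} = -4398890 - \frac{23}{2051} = - \frac{9022123413}{2051}$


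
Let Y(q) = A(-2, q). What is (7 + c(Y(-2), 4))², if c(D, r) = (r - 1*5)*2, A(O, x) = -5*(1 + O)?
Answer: 25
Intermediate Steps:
A(O, x) = -5 - 5*O
Y(q) = 5 (Y(q) = -5 - 5*(-2) = -5 + 10 = 5)
c(D, r) = -10 + 2*r (c(D, r) = (r - 5)*2 = (-5 + r)*2 = -10 + 2*r)
(7 + c(Y(-2), 4))² = (7 + (-10 + 2*4))² = (7 + (-10 + 8))² = (7 - 2)² = 5² = 25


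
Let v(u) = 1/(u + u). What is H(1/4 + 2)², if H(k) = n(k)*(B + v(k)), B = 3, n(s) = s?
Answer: 841/16 ≈ 52.563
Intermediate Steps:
v(u) = 1/(2*u)
H(k) = k*(3 + 1/(2*k))
H(1/4 + 2)² = (½ + 3*(1/4 + 2))² = (½ + 3*(1*(¼) + 2))² = (½ + 3*(¼ + 2))² = (½ + 3*(9/4))² = (½ + 27/4)² = (29/4)² = 841/16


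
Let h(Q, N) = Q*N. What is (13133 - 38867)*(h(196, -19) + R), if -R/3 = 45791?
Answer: 3630990198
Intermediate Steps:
R = -137373 (R = -3*45791 = -137373)
h(Q, N) = N*Q
(13133 - 38867)*(h(196, -19) + R) = (13133 - 38867)*(-19*196 - 137373) = -25734*(-3724 - 137373) = -25734*(-141097) = 3630990198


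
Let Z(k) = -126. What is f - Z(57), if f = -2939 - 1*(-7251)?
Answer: 4438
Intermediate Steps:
f = 4312 (f = -2939 + 7251 = 4312)
f - Z(57) = 4312 - 1*(-126) = 4312 + 126 = 4438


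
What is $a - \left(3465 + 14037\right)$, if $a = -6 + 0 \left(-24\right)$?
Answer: $-17508$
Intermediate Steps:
$a = -6$ ($a = -6 + 0 = -6$)
$a - \left(3465 + 14037\right) = -6 - \left(3465 + 14037\right) = -6 - 17502 = -17508$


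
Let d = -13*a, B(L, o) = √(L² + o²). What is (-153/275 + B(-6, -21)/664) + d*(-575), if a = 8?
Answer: 16444847/275 + 3*√53/664 ≈ 59800.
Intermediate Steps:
d = -104 (d = -13*8 = -104)
(-153/275 + B(-6, -21)/664) + d*(-575) = (-153/275 + √((-6)² + (-21)²)/664) - 104*(-575) = (-153*1/275 + √(36 + 441)*(1/664)) + 59800 = (-153/275 + √477*(1/664)) + 59800 = (-153/275 + (3*√53)*(1/664)) + 59800 = (-153/275 + 3*√53/664) + 59800 = 16444847/275 + 3*√53/664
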